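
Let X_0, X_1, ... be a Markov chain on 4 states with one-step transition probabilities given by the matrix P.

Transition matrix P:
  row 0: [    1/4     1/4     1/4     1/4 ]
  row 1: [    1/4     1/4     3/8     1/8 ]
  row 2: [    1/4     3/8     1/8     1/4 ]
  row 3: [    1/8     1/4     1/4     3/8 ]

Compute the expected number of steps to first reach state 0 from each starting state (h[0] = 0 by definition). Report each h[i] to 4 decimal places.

First-step conditioning: h[0] = 0; for i ≠ 0, h[i] = 1 + Σ_k P[i][k]·h[k].
  h[1] = 1 + 1/4·h[1] + 3/8·h[2] + 1/8·h[3]
  h[2] = 1 + 3/8·h[1] + 1/8·h[2] + 1/4·h[3]
  h[3] = 1 + 1/4·h[1] + 1/4·h[2] + 3/8·h[3]
Solving the 3×3 linear system over states ≠ 0 gives exactly h = [0, 488/109, 496/109, 568/109] (h[0] = 0 is the target).

h = [0.0000, 4.4771, 4.5505, 5.2110]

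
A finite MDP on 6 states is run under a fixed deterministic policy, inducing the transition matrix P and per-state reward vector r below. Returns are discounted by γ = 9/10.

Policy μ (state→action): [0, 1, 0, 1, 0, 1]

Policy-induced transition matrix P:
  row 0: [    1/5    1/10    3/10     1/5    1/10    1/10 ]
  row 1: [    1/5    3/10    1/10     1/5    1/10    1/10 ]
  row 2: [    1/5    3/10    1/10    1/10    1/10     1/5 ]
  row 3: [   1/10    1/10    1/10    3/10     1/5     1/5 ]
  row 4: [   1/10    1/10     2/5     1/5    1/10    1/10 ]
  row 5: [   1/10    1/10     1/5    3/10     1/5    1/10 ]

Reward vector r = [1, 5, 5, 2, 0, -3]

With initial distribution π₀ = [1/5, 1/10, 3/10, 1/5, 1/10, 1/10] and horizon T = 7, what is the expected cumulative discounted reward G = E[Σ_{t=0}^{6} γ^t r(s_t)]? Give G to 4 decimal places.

G = 10.4851

t=0: π = [0.2000, 0.1000, 0.3000, 0.2000, 0.1000, 0.1000], E[r] = 2.3000, γ^t·E[r] = 2.300000, running G = 2.300000
t=1: π = [0.1600, 0.1800, 0.1800, 0.2000, 0.1300, 0.1500], E[r] = 1.9100, γ^t·E[r] = 1.719000, running G = 4.019000
t=2: π = [0.1520, 0.1720, 0.1860, 0.2170, 0.1350, 0.1380], E[r] = 1.9620, γ^t·E[r] = 1.589220, running G = 5.608220
t=3: π = [0.1510, 0.1716, 0.1847, 0.2169, 0.1355, 0.1403], E[r] = 1.9454, γ^t·E[r] = 1.418197, running G = 7.026417
t=4: π = [0.1507, 0.1713, 0.1849, 0.2173, 0.1357, 0.1402], E[r] = 1.9455, γ^t·E[r] = 1.276410, running G = 8.302826
t=5: π = [0.1507, 0.1712, 0.1849, 0.2173, 0.1357, 0.1402], E[r] = 1.9451, γ^t·E[r] = 1.148553, running G = 9.451379
t=6: π = [0.1507, 0.1712, 0.1849, 0.2173, 0.1357, 0.1402], E[r] = 1.9451, γ^t·E[r] = 1.033689, running G = 10.485068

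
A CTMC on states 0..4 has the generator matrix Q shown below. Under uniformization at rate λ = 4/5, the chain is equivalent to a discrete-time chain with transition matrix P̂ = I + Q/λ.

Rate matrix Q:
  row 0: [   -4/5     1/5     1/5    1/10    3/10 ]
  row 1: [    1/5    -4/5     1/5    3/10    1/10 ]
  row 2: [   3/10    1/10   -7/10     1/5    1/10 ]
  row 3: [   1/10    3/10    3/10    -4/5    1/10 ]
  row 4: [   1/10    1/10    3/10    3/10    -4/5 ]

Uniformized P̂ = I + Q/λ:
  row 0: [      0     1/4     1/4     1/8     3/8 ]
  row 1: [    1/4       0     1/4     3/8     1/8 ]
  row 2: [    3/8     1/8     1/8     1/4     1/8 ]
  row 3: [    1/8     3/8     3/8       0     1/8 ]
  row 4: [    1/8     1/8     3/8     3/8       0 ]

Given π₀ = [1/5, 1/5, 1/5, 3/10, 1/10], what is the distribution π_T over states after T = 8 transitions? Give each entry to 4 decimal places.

π = [0.1896, 0.1797, 0.2630, 0.2145, 0.1532]

t=0: π = [0.2000, 0.2000, 0.2000, 0.3000, 0.1000]
t=1: π = [0.1750, 0.2000, 0.2750, 0.1875, 0.1625]
t=2: π = [0.1969, 0.1688, 0.2594, 0.2266, 0.1484]
t=3: π = [0.1863, 0.1852, 0.2645, 0.2084, 0.1557]
t=4: π = [0.1910, 0.1772, 0.2625, 0.2172, 0.1521]
t=5: π = [0.1889, 0.1810, 0.2634, 0.2130, 0.1537]
t=6: π = [0.1899, 0.1792, 0.2629, 0.2150, 0.1530]
t=7: π = [0.1894, 0.1801, 0.2631, 0.2141, 0.1533]
t=8: π = [0.1896, 0.1797, 0.2630, 0.2145, 0.1532]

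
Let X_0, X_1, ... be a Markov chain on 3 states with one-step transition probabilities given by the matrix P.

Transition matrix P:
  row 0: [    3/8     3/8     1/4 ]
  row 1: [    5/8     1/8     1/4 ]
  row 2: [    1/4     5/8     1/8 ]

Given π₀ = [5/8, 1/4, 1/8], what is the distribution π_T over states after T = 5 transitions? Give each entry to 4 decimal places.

π = [0.4334, 0.3444, 0.2222]

t=0: π = [0.6250, 0.2500, 0.1250]
t=1: π = [0.4219, 0.3438, 0.2344]
t=2: π = [0.4316, 0.3477, 0.2207]
t=3: π = [0.4343, 0.3433, 0.2224]
t=4: π = [0.4330, 0.3448, 0.2222]
t=5: π = [0.4334, 0.3444, 0.2222]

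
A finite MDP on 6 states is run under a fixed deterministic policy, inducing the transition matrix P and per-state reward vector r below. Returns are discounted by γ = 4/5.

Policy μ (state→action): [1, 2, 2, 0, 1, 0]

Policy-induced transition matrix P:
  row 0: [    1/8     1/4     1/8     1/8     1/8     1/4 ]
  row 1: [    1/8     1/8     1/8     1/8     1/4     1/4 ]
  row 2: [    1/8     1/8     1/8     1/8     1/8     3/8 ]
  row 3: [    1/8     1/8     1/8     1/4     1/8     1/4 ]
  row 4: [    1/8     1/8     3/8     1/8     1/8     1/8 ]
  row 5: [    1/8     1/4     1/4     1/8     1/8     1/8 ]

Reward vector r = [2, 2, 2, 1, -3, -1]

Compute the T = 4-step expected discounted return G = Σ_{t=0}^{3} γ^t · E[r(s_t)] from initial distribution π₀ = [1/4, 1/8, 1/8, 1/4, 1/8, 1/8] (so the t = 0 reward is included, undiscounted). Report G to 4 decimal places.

G = 1.6148

t=0: π = [0.2500, 0.1250, 0.1250, 0.2500, 0.1250, 0.1250], E[r] = 0.7500, γ^t·E[r] = 0.750000, running G = 0.750000
t=1: π = [0.1250, 0.1719, 0.1719, 0.1563, 0.1406, 0.2344], E[r] = 0.4375, γ^t·E[r] = 0.350000, running G = 1.100000
t=2: π = [0.1250, 0.1699, 0.1895, 0.1445, 0.1465, 0.2246], E[r] = 0.4492, γ^t·E[r] = 0.287500, running G = 1.387500
t=3: π = [0.1250, 0.1687, 0.1897, 0.1431, 0.1462, 0.2273], E[r] = 0.4438, γ^t·E[r] = 0.227250, running G = 1.614750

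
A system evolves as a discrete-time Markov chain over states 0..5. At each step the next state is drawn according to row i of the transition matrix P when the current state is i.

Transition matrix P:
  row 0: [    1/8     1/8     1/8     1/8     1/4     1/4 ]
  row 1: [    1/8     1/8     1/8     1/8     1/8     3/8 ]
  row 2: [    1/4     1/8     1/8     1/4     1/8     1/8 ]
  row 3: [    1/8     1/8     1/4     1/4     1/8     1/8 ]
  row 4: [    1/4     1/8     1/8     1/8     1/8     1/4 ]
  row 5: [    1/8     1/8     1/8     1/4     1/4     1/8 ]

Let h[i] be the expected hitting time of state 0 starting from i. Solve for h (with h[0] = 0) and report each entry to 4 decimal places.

h = [0.0000, 6.1474, 5.3895, 6.0632, 5.3895, 6.0632]

First-step conditioning: h[0] = 0; for i ≠ 0, h[i] = 1 + Σ_k P[i][k]·h[k].
  h[1] = 1 + 1/8·h[1] + 1/8·h[2] + 1/8·h[3] + 1/8·h[4] + 3/8·h[5]
  h[2] = 1 + 1/8·h[1] + 1/8·h[2] + 1/4·h[3] + 1/8·h[4] + 1/8·h[5]
  h[3] = 1 + 1/8·h[1] + 1/4·h[2] + 1/4·h[3] + 1/8·h[4] + 1/8·h[5]
  h[4] = 1 + 1/8·h[1] + 1/8·h[2] + 1/8·h[3] + 1/8·h[4] + 1/4·h[5]
  h[5] = 1 + 1/8·h[1] + 1/8·h[2] + 1/4·h[3] + 1/4·h[4] + 1/8·h[5]
Solving the 5×5 linear system over states ≠ 0 gives exactly h = [0, 584/95, 512/95, 576/95, 512/95, 576/95] (h[0] = 0 is the target).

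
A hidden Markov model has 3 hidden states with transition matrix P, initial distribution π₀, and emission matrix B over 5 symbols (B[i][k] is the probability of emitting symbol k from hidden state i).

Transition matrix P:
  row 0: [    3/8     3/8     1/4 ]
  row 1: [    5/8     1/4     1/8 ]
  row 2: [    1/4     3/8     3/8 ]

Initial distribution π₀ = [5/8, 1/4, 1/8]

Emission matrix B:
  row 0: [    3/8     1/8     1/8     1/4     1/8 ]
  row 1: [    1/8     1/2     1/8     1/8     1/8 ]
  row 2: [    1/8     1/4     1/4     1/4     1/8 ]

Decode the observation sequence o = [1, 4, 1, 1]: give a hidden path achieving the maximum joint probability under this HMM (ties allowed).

path = [1, 0, 1, 1]

t=0: δ = [7.812e-02, 1.250e-01, 3.125e-02]  (obs o_0=1)
t=1: δ = [9.766e-03, 3.906e-03, 2.441e-03]  ψ = [1, 1, 0]  (obs o_1=4)
t=2: δ = [4.578e-04, 1.831e-03, 6.104e-04]  ψ = [0, 0, 0]  (obs o_2=1)
t=3: δ = [1.431e-04, 2.289e-04, 5.722e-05]  ψ = [1, 1, 1]  (obs o_3=1)
backtrack: best end state = 1; path = [1, 0, 1, 1]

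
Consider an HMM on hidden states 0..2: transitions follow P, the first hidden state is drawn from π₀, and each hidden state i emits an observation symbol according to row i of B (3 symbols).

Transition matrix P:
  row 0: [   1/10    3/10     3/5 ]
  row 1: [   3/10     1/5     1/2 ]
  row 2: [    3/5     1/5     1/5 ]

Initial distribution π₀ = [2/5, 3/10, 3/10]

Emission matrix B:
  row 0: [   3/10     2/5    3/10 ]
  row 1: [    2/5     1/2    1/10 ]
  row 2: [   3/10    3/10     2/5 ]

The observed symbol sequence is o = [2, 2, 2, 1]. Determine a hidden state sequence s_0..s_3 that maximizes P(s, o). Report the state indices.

t=0: δ = [1.200e-01, 3.000e-02, 1.200e-01]  (obs o_0=2)
t=1: δ = [2.160e-02, 3.600e-03, 2.880e-02]  ψ = [2, 0, 0]  (obs o_1=2)
t=2: δ = [5.184e-03, 6.480e-04, 5.184e-03]  ψ = [2, 0, 0]  (obs o_2=2)
t=3: δ = [1.244e-03, 7.776e-04, 9.331e-04]  ψ = [2, 0, 0]  (obs o_3=1)
backtrack: best end state = 0; path = [2, 0, 2, 0]

path = [2, 0, 2, 0]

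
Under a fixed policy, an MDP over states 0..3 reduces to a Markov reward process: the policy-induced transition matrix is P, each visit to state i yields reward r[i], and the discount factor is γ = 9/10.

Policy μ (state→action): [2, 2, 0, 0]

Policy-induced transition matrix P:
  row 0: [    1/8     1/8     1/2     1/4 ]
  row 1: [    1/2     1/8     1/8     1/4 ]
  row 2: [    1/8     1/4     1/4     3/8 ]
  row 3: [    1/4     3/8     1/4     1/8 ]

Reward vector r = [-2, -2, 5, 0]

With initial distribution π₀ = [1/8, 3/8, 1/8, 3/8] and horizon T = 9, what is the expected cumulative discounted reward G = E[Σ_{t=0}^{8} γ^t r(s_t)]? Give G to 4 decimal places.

G = 1.8311

t=0: π = [0.1250, 0.3750, 0.1250, 0.3750], E[r] = -0.3750, γ^t·E[r] = -0.375000, running G = -0.375000
t=1: π = [0.3125, 0.2344, 0.2344, 0.2188], E[r] = 0.0781, γ^t·E[r] = 0.070313, running G = -0.304688
t=2: π = [0.2402, 0.2090, 0.2988, 0.2520], E[r] = 0.5957, γ^t·E[r] = 0.482520, running G = 0.177832
t=3: π = [0.2349, 0.2253, 0.2839, 0.2559], E[r] = 0.4993, γ^t·E[r] = 0.363966, running G = 0.541798
t=4: π = [0.2415, 0.2245, 0.2805, 0.2535], E[r] = 0.4709, γ^t·E[r] = 0.308928, running G = 0.850727
t=5: π = [0.2409, 0.2234, 0.2823, 0.2534], E[r] = 0.4830, γ^t·E[r] = 0.285183, running G = 1.135909
t=6: π = [0.2405, 0.2236, 0.2823, 0.2536], E[r] = 0.4832, γ^t·E[r] = 0.256805, running G = 1.392714
t=7: π = [0.2406, 0.2237, 0.2822, 0.2536], E[r] = 0.4823, γ^t·E[r] = 0.230683, running G = 1.623397
t=8: π = [0.2406, 0.2237, 0.2822, 0.2536], E[r] = 0.4824, γ^t·E[r] = 0.207659, running G = 1.831056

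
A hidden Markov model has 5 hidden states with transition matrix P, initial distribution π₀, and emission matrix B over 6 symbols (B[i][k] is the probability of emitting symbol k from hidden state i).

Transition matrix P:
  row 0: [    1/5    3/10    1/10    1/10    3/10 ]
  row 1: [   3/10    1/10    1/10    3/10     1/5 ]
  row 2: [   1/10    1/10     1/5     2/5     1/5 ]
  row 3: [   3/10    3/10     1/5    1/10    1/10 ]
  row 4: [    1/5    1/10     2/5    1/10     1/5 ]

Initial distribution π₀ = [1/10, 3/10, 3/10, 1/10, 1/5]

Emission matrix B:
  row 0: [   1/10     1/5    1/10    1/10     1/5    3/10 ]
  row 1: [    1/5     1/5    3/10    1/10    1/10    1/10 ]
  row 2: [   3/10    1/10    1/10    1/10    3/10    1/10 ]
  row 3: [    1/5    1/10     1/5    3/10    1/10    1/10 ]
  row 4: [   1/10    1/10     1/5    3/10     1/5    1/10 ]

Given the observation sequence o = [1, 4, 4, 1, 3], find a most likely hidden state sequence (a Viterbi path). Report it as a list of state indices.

path = [1, 0, 4, 2, 3]

t=0: δ = [2.000e-02, 6.000e-02, 3.000e-02, 1.000e-02, 2.000e-02]  (obs o_0=1)
t=1: δ = [3.600e-03, 6.000e-04, 2.400e-03, 1.800e-03, 2.400e-03]  ψ = [1, 0, 4, 1, 1]  (obs o_1=4)
t=2: δ = [1.440e-04, 1.080e-04, 2.880e-04, 9.600e-05, 2.160e-04]  ψ = [0, 0, 4, 2, 0]  (obs o_2=4)
t=3: δ = [8.640e-06, 8.640e-06, 8.640e-06, 1.152e-05, 5.760e-06]  ψ = [4, 0, 4, 2, 2]  (obs o_3=1)
t=4: δ = [3.456e-07, 3.456e-07, 2.304e-07, 1.037e-06, 7.776e-07]  ψ = [3, 3, 3, 2, 0]  (obs o_4=3)
backtrack: best end state = 3; path = [1, 0, 4, 2, 3]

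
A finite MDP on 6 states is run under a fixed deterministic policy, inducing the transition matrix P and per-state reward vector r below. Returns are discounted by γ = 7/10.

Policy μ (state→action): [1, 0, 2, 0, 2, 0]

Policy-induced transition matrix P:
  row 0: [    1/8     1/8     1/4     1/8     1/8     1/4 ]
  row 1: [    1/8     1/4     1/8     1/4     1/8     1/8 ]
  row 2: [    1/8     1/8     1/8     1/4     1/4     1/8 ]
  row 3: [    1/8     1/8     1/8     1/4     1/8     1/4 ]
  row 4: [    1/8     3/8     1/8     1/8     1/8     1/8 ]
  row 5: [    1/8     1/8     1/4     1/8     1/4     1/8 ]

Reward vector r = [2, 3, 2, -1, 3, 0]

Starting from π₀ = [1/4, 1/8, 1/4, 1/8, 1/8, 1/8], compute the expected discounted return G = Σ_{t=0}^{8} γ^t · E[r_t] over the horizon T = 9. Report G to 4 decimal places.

t=0: π = [0.2500, 0.1250, 0.2500, 0.1250, 0.1250, 0.1250], E[r] = 1.6250, γ^t·E[r] = 1.625000, running G = 1.625000
t=1: π = [0.1250, 0.1719, 0.1719, 0.1875, 0.1719, 0.1719], E[r] = 1.4375, γ^t·E[r] = 1.006250, running G = 2.631250
t=2: π = [0.1250, 0.1895, 0.1621, 0.1914, 0.1680, 0.1641], E[r] = 1.4551, γ^t·E[r] = 0.712988, running G = 3.344238
t=3: π = [0.1250, 0.1907, 0.1611, 0.1929, 0.1658, 0.1646], E[r] = 1.4487, γ^t·E[r] = 0.496915, running G = 3.841153
t=4: π = [0.1250, 0.1903, 0.1612, 0.1931, 0.1657, 0.1647], E[r] = 1.4473, γ^t·E[r] = 0.347488, running G = 4.188641
t=5: π = [0.1250, 0.1902, 0.1612, 0.1931, 0.1657, 0.1648], E[r] = 1.4472, γ^t·E[r] = 0.243235, running G = 4.431876
t=6: π = [0.1250, 0.1902, 0.1612, 0.1931, 0.1657, 0.1648], E[r] = 1.4473, γ^t·E[r] = 0.170268, running G = 4.602144
t=7: π = [0.1250, 0.1902, 0.1612, 0.1931, 0.1657, 0.1648], E[r] = 1.4473, γ^t·E[r] = 0.119188, running G = 4.721332
t=8: π = [0.1250, 0.1902, 0.1612, 0.1931, 0.1657, 0.1648], E[r] = 1.4473, γ^t·E[r] = 0.083432, running G = 4.804764

G = 4.8048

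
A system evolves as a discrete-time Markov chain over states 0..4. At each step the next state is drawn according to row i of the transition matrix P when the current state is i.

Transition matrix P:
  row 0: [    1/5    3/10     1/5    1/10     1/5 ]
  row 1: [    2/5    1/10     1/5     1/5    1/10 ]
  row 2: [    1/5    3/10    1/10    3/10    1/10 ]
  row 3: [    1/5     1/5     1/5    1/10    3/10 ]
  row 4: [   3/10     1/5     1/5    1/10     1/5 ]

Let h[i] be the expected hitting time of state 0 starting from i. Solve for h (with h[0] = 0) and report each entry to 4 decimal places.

h = [0.0000, 3.2101, 3.8515, 3.8457, 3.4961]

First-step conditioning: h[0] = 0; for i ≠ 0, h[i] = 1 + Σ_k P[i][k]·h[k].
  h[1] = 1 + 1/10·h[1] + 1/5·h[2] + 1/5·h[3] + 1/10·h[4]
  h[2] = 1 + 3/10·h[1] + 1/10·h[2] + 3/10·h[3] + 1/10·h[4]
  h[3] = 1 + 1/5·h[1] + 1/5·h[2] + 1/10·h[3] + 3/10·h[4]
  h[4] = 1 + 1/5·h[1] + 1/5·h[2] + 1/10·h[3] + 1/5·h[4]
Solving the 4×4 linear system over states ≠ 0 gives exactly h = [0, 11110/3461, 13330/3461, 13310/3461, 12100/3461] (h[0] = 0 is the target).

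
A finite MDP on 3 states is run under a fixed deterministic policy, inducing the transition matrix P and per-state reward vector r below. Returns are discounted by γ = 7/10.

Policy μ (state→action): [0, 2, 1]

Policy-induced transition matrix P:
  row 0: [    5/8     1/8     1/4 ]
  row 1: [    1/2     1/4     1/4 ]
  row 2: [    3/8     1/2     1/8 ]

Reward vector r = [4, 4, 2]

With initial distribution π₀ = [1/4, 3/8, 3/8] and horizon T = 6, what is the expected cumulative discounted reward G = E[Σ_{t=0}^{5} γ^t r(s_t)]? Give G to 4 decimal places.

G = 10.1765

t=0: π = [0.2500, 0.3750, 0.3750], E[r] = 3.2500, γ^t·E[r] = 3.250000, running G = 3.250000
t=1: π = [0.4844, 0.3125, 0.2031], E[r] = 3.5938, γ^t·E[r] = 2.515625, running G = 5.765625
t=2: π = [0.5352, 0.2402, 0.2246], E[r] = 3.5508, γ^t·E[r] = 1.739883, running G = 7.505508
t=3: π = [0.5388, 0.2393, 0.2219], E[r] = 3.5562, γ^t·E[r] = 1.219760, running G = 8.725268
t=4: π = [0.5396, 0.2381, 0.2223], E[r] = 3.5555, γ^t·E[r] = 0.853671, running G = 9.578939
t=5: π = [0.5397, 0.2381, 0.2222], E[r] = 3.5556, γ^t·E[r] = 0.597584, running G = 10.176523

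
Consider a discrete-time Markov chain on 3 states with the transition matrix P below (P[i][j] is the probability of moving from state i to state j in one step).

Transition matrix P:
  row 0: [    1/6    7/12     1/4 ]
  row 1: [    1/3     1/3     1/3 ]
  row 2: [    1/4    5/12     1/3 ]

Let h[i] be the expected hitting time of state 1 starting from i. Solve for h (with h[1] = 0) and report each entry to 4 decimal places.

First-step conditioning: h[1] = 0; for i ≠ 1, h[i] = 1 + Σ_k P[i][k]·h[k].
  h[0] = 1 + 1/6·h[0] + 1/4·h[2]
  h[2] = 1 + 1/4·h[0] + 1/3·h[2]
Solving the 2×2 linear system over states ≠ 1 gives exactly h = [132/71, 0, 156/71] (h[1] = 0 is the target).

h = [1.8592, 0.0000, 2.1972]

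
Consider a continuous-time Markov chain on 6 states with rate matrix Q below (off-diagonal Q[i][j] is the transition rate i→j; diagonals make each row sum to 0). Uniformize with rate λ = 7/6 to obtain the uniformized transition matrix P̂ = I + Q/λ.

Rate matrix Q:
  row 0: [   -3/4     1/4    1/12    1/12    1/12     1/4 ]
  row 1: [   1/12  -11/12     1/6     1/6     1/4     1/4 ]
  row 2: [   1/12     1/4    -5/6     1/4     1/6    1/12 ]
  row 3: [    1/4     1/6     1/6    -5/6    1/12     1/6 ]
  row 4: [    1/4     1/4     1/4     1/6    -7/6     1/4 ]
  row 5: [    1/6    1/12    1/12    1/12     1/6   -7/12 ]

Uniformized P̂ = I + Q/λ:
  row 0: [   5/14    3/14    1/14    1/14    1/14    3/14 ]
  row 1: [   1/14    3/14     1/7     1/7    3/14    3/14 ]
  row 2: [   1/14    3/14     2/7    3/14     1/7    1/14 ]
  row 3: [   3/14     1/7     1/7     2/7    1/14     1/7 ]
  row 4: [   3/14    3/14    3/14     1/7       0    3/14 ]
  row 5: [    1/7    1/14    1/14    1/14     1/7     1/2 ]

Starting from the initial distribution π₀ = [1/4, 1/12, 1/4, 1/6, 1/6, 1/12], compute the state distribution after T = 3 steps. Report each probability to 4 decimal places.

t=0: π = [0.2500, 0.0833, 0.2500, 0.1667, 0.1667, 0.0833]
t=1: π = [0.1964, 0.1905, 0.1667, 0.1607, 0.0952, 0.1905]
t=2: π = [0.1777, 0.1756, 0.1458, 0.1501, 0.1173, 0.2334]
t=3: π = [0.1771, 0.1702, 0.1427, 0.1453, 0.1152, 0.2494]

π = [0.1771, 0.1702, 0.1427, 0.1453, 0.1152, 0.2494]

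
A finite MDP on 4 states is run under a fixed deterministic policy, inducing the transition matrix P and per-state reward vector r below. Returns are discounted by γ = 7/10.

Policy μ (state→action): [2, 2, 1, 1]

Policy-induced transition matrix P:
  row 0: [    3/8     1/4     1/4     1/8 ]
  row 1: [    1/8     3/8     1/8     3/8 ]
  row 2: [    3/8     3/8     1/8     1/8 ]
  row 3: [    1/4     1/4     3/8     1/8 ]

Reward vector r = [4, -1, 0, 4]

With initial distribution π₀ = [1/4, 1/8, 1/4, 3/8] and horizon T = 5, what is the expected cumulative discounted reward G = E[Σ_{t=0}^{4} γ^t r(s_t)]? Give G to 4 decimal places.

t=0: π = [0.2500, 0.1250, 0.2500, 0.3750], E[r] = 2.3750, γ^t·E[r] = 2.375000, running G = 2.375000
t=1: π = [0.2969, 0.2969, 0.2500, 0.1563], E[r] = 1.5156, γ^t·E[r] = 1.060938, running G = 3.435938
t=2: π = [0.2813, 0.3184, 0.2012, 0.1992], E[r] = 1.6035, γ^t·E[r] = 0.785723, running G = 4.221660
t=3: π = [0.2705, 0.3149, 0.2100, 0.2046], E[r] = 1.5854, γ^t·E[r] = 0.543809, running G = 4.765469
t=4: π = [0.2707, 0.3156, 0.2100, 0.2037], E[r] = 1.5821, γ^t·E[r] = 0.379860, running G = 5.145330

G = 5.1453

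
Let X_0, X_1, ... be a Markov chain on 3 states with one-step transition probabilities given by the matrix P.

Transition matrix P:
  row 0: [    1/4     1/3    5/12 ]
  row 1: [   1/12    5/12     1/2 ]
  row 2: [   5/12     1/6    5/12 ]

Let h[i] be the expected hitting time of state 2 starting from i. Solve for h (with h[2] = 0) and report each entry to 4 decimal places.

h = [2.2373, 2.0339, 0.0000]

First-step conditioning: h[2] = 0; for i ≠ 2, h[i] = 1 + Σ_k P[i][k]·h[k].
  h[0] = 1 + 1/4·h[0] + 1/3·h[1]
  h[1] = 1 + 1/12·h[0] + 5/12·h[1]
Solving the 2×2 linear system over states ≠ 2 gives exactly h = [132/59, 120/59, 0] (h[2] = 0 is the target).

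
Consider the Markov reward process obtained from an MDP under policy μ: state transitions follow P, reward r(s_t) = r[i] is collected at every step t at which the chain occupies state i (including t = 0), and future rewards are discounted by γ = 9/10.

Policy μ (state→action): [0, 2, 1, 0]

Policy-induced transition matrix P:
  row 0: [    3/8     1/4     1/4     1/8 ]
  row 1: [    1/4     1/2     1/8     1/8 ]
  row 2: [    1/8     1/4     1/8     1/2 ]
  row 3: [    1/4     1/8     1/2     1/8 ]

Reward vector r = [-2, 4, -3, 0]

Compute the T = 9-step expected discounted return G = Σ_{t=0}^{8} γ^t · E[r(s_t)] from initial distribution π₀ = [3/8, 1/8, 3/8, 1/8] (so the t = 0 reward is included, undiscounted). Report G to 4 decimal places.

G = -1.6628

t=0: π = [0.3750, 0.1250, 0.3750, 0.1250], E[r] = -1.3750, γ^t·E[r] = -1.375000, running G = -1.375000
t=1: π = [0.2500, 0.2656, 0.2188, 0.2656], E[r] = -0.0938, γ^t·E[r] = -0.084375, running G = -1.459375
t=2: π = [0.2539, 0.2832, 0.2559, 0.2070], E[r] = -0.1426, γ^t·E[r] = -0.115488, running G = -1.574863
t=3: π = [0.2498, 0.2949, 0.2344, 0.2209], E[r] = -0.0229, γ^t·E[r] = -0.016730, running G = -1.591593
t=4: π = [0.2519, 0.2961, 0.2391, 0.2129], E[r] = -0.0366, γ^t·E[r] = -0.024027, running G = -1.615620
t=5: π = [0.2516, 0.2974, 0.2363, 0.2147], E[r] = -0.0225, γ^t·E[r] = -0.013297, running G = -1.628917
t=6: π = [0.2519, 0.2975, 0.2369, 0.2136], E[r] = -0.0246, γ^t·E[r] = -0.013056, running G = -1.641973
t=7: π = [0.2519, 0.2977, 0.2366, 0.2139], E[r] = -0.0228, γ^t·E[r] = -0.010915, running G = -1.652888
t=8: π = [0.2519, 0.2977, 0.2367, 0.2137], E[r] = -0.0231, γ^t·E[r] = -0.009946, running G = -1.662834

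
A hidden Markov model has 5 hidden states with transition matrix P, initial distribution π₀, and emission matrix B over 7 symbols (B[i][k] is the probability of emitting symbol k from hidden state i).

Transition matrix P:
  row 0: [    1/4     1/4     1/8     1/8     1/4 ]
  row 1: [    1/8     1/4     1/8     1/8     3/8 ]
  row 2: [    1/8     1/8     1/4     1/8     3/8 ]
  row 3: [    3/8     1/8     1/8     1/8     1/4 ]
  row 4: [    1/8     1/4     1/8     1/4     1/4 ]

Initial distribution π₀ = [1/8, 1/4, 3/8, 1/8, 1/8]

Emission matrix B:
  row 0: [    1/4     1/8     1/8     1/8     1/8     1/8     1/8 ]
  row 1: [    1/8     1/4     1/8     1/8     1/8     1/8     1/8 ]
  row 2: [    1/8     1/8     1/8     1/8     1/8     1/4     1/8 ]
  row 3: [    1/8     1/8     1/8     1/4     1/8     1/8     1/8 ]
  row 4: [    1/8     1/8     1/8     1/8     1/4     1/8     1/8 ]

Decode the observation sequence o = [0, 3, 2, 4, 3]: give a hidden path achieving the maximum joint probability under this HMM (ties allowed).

path = [2, 4, 1, 4, 3]

t=0: δ = [3.125e-02, 3.125e-02, 4.688e-02, 1.562e-02, 1.562e-02]  (obs o_0=0)
t=1: δ = [9.766e-04, 9.766e-04, 1.465e-03, 1.465e-03, 2.197e-03]  ψ = [0, 0, 2, 2, 2]  (obs o_1=3)
t=2: δ = [6.866e-05, 6.866e-05, 4.578e-05, 6.866e-05, 6.866e-05]  ψ = [3, 4, 2, 4, 2]  (obs o_2=2)
t=3: δ = [3.219e-06, 2.146e-06, 1.431e-06, 2.146e-06, 6.437e-06]  ψ = [3, 0, 2, 4, 1]  (obs o_3=4)
t=4: δ = [1.006e-07, 2.012e-07, 1.006e-07, 4.023e-07, 2.012e-07]  ψ = [0, 4, 4, 4, 4]  (obs o_4=3)
backtrack: best end state = 3; path = [2, 4, 1, 4, 3]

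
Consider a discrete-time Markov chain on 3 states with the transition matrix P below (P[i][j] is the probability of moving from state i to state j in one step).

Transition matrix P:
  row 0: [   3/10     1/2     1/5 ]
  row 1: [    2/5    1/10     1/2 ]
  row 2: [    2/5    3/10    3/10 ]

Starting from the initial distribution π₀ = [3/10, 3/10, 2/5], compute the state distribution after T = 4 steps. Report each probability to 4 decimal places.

t=0: π = [0.3000, 0.3000, 0.4000]
t=1: π = [0.3700, 0.3000, 0.3300]
t=2: π = [0.3630, 0.3140, 0.3230]
t=3: π = [0.3637, 0.3098, 0.3265]
t=4: π = [0.3636, 0.3108, 0.3256]

π = [0.3636, 0.3108, 0.3256]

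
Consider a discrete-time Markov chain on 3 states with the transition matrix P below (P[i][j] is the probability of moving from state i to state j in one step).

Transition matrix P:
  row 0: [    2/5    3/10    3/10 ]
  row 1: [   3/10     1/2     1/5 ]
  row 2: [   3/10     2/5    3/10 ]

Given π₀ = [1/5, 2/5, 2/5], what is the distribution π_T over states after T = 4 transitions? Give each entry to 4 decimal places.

t=0: π = [0.2000, 0.4000, 0.4000]
t=1: π = [0.3200, 0.4200, 0.2600]
t=2: π = [0.3320, 0.4100, 0.2580]
t=3: π = [0.3332, 0.4078, 0.2590]
t=4: π = [0.3333, 0.4075, 0.2592]

π = [0.3333, 0.4075, 0.2592]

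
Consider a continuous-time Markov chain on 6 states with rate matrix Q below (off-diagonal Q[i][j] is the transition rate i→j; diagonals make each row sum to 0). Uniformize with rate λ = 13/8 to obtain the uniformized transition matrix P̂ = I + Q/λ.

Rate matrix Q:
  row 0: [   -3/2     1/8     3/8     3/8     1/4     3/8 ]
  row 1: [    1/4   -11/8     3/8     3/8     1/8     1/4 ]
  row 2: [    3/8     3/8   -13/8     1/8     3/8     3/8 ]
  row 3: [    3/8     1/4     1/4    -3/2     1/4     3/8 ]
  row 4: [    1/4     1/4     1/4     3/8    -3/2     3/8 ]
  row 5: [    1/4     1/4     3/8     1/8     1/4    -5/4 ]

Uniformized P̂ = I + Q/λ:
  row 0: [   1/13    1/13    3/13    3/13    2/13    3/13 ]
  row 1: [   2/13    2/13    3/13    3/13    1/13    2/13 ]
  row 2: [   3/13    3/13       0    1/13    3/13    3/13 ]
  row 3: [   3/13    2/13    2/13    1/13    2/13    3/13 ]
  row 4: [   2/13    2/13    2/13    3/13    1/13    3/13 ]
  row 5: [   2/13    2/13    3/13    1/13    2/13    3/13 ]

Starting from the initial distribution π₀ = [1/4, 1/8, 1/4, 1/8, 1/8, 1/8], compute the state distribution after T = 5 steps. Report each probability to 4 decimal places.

t=0: π = [0.2500, 0.1250, 0.2500, 0.1250, 0.1250, 0.1250]
t=1: π = [0.1635, 0.1538, 0.1538, 0.1538, 0.1538, 0.2212]
t=2: π = [0.1649, 0.1531, 0.1716, 0.1494, 0.1420, 0.2189]
t=3: π = [0.1659, 0.1544, 0.1688, 0.1477, 0.1443, 0.2190]
t=4: π = [0.1654, 0.1541, 0.1694, 0.1484, 0.1439, 0.2189]
t=5: π = [0.1656, 0.1541, 0.1692, 0.1482, 0.1440, 0.2189]

π = [0.1656, 0.1541, 0.1692, 0.1482, 0.1440, 0.2189]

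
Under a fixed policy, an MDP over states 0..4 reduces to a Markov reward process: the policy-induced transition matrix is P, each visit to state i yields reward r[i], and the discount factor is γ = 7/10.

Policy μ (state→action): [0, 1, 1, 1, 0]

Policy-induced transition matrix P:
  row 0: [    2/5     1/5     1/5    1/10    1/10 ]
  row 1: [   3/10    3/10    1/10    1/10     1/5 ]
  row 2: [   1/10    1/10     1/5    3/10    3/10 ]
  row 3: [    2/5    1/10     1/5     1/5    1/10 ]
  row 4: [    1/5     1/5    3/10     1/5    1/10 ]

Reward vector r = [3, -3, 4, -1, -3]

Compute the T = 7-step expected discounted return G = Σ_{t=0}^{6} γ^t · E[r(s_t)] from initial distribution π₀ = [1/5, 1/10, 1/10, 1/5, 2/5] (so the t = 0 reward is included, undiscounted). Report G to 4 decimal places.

G = 0.3866

t=0: π = [0.2000, 0.1000, 0.1000, 0.2000, 0.4000], E[r] = -0.7000, γ^t·E[r] = -0.700000, running G = -0.700000
t=1: π = [0.2800, 0.1800, 0.2300, 0.1800, 0.1300], E[r] = 0.6500, γ^t·E[r] = 0.455000, running G = -0.245000
t=2: π = [0.2870, 0.1770, 0.1950, 0.1770, 0.1640], E[r] = 0.4410, γ^t·E[r] = 0.216090, running G = -0.028910
t=3: π = [0.2910, 0.1805, 0.1987, 0.1731, 0.1567], E[r] = 0.4831, γ^t·E[r] = 0.165703, running G = 0.136793
t=4: π = [0.2910, 0.1809, 0.1976, 0.1727, 0.1578], E[r] = 0.4748, γ^t·E[r] = 0.113995, running G = 0.250788
t=5: π = [0.2911, 0.1811, 0.1977, 0.1726, 0.1576], E[r] = 0.4754, γ^t·E[r] = 0.079902, running G = 0.330690
t=6: π = [0.2911, 0.1811, 0.1977, 0.1726, 0.1576], E[r] = 0.4751, γ^t·E[r] = 0.055894, running G = 0.386584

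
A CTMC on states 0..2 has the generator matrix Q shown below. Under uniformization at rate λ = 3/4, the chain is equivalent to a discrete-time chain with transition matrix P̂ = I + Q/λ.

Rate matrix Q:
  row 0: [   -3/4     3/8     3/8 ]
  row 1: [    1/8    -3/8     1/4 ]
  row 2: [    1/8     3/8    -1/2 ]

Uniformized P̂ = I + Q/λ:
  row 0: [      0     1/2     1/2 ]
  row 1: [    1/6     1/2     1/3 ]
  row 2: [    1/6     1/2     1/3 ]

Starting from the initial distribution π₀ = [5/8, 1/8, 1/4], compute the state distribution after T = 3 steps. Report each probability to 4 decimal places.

π = [0.1406, 0.5000, 0.3594]

t=0: π = [0.6250, 0.1250, 0.2500]
t=1: π = [0.0625, 0.5000, 0.4375]
t=2: π = [0.1563, 0.5000, 0.3438]
t=3: π = [0.1406, 0.5000, 0.3594]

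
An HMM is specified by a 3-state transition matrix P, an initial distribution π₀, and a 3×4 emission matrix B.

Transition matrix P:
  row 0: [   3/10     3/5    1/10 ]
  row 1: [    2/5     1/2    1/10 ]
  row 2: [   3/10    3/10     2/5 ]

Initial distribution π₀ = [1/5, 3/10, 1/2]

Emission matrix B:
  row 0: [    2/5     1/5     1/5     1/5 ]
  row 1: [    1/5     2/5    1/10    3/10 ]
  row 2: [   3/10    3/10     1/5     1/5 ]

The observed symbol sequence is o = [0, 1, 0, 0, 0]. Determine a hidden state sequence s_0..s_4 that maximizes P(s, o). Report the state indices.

path = [0, 1, 0, 1, 0]

t=0: δ = [8.000e-02, 6.000e-02, 1.500e-01]  (obs o_0=0)
t=1: δ = [9.000e-03, 1.920e-02, 1.800e-02]  ψ = [2, 0, 2]  (obs o_1=1)
t=2: δ = [3.072e-03, 1.920e-03, 2.160e-03]  ψ = [1, 1, 2]  (obs o_2=0)
t=3: δ = [3.686e-04, 3.686e-04, 2.592e-04]  ψ = [0, 0, 2]  (obs o_3=0)
t=4: δ = [5.898e-05, 4.424e-05, 3.110e-05]  ψ = [1, 0, 2]  (obs o_4=0)
backtrack: best end state = 0; path = [0, 1, 0, 1, 0]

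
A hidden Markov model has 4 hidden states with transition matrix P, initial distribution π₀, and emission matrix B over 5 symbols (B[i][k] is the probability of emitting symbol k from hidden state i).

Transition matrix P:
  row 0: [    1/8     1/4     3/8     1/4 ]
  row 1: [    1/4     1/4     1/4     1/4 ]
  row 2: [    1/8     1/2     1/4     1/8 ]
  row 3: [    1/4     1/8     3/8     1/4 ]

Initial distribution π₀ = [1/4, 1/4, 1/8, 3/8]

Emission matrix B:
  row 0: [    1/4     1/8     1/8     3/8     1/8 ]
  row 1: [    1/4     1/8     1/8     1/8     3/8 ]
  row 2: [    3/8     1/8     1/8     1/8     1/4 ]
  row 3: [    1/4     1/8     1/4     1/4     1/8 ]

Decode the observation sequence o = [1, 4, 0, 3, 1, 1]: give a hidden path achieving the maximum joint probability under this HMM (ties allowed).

path = [3, 2, 1, 0, 2, 1]

t=0: δ = [3.125e-02, 3.125e-02, 1.562e-02, 4.688e-02]  (obs o_0=1)
t=1: δ = [1.465e-03, 2.930e-03, 4.395e-03, 1.465e-03]  ψ = [3, 0, 3, 3]  (obs o_1=4)
t=2: δ = [1.831e-04, 5.493e-04, 4.120e-04, 1.831e-04]  ψ = [1, 2, 2, 1]  (obs o_2=0)
t=3: δ = [5.150e-05, 2.575e-05, 1.717e-05, 3.433e-05]  ψ = [1, 2, 1, 1]  (obs o_3=3)
t=4: δ = [1.073e-06, 1.609e-06, 2.414e-06, 1.609e-06]  ψ = [3, 0, 0, 0]  (obs o_4=1)
t=5: δ = [5.029e-08, 1.509e-07, 7.544e-08, 5.029e-08]  ψ = [1, 2, 2, 1]  (obs o_5=1)
backtrack: best end state = 1; path = [3, 2, 1, 0, 2, 1]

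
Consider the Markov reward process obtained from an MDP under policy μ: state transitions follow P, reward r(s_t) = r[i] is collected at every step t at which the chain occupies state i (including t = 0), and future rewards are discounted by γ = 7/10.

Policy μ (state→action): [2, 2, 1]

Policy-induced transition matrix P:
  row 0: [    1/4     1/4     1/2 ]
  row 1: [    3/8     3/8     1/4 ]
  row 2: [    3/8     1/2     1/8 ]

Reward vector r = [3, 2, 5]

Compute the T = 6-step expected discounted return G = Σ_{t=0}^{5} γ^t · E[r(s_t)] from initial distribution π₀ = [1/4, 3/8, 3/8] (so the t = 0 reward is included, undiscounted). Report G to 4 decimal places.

t=0: π = [0.2500, 0.3750, 0.3750], E[r] = 3.3750, γ^t·E[r] = 3.375000, running G = 3.375000
t=1: π = [0.3438, 0.3906, 0.2656], E[r] = 3.1406, γ^t·E[r] = 2.198438, running G = 5.573438
t=2: π = [0.3320, 0.3652, 0.3027], E[r] = 3.2402, γ^t·E[r] = 1.587715, running G = 7.161152
t=3: π = [0.3335, 0.3713, 0.2952], E[r] = 3.2190, γ^t·E[r] = 1.104115, running G = 8.265267
t=4: π = [0.3333, 0.3702, 0.2965], E[r] = 3.2227, γ^t·E[r] = 0.773782, running G = 9.039049
t=5: π = [0.3333, 0.3704, 0.2963], E[r] = 3.2221, γ^t·E[r] = 0.541545, running G = 9.580594

G = 9.5806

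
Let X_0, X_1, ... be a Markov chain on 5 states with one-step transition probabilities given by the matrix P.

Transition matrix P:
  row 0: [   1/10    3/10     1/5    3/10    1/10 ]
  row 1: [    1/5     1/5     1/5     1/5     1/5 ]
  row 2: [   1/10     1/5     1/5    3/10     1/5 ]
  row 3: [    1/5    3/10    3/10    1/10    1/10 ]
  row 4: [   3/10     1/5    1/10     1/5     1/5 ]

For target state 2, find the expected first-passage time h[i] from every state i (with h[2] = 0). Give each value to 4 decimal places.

First-step conditioning: h[2] = 0; for i ≠ 2, h[i] = 1 + Σ_k P[i][k]·h[k].
  h[0] = 1 + 1/10·h[0] + 3/10·h[1] + 3/10·h[3] + 1/10·h[4]
  h[1] = 1 + 1/5·h[0] + 1/5·h[1] + 1/5·h[3] + 1/5·h[4]
  h[3] = 1 + 1/5·h[0] + 3/10·h[1] + 1/10·h[3] + 1/10·h[4]
  h[4] = 1 + 3/10·h[0] + 1/5·h[1] + 1/5·h[3] + 1/5·h[4]
Solving the 4×4 linear system over states ≠ 2 gives exactly h = [3000/623, 3055/623, 0, 2750/623, 3355/623] (h[2] = 0 is the target).

h = [4.8154, 4.9037, 0.0000, 4.4141, 5.3852]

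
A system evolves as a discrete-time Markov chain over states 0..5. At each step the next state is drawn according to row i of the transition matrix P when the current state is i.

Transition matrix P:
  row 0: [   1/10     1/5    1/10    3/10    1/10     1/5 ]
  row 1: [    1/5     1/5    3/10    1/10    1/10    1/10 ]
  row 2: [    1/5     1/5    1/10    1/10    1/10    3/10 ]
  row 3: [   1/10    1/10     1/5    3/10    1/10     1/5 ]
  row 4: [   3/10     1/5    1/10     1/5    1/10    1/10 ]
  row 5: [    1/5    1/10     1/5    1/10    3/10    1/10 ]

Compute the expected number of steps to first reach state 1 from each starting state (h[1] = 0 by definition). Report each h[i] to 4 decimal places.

h = [6.2657, 0.0000, 6.1851, 6.8843, 6.1608, 6.6965]

First-step conditioning: h[1] = 0; for i ≠ 1, h[i] = 1 + Σ_k P[i][k]·h[k].
  h[0] = 1 + 1/10·h[0] + 1/10·h[2] + 3/10·h[3] + 1/10·h[4] + 1/5·h[5]
  h[2] = 1 + 1/5·h[0] + 1/10·h[2] + 1/10·h[3] + 1/10·h[4] + 3/10·h[5]
  h[3] = 1 + 1/10·h[0] + 1/5·h[2] + 3/10·h[3] + 1/10·h[4] + 1/5·h[5]
  h[4] = 1 + 3/10·h[0] + 1/10·h[2] + 1/5·h[3] + 1/10·h[4] + 1/10·h[5]
  h[5] = 1 + 1/5·h[0] + 1/5·h[2] + 1/10·h[3] + 3/10·h[4] + 1/10·h[5]
Solving the 5×5 linear system over states ≠ 1 gives exactly h = [9455/1509, 0, 28000/4527, 31165/4527, 27890/4527, 10105/1509] (h[1] = 0 is the target).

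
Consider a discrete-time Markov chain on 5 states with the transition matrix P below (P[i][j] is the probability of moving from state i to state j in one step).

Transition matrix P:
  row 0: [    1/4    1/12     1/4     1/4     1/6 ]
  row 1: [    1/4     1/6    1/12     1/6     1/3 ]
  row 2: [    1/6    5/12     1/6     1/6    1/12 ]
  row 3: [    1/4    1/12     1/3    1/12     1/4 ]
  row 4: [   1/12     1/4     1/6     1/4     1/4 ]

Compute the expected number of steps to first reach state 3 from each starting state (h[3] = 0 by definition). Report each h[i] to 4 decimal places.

h = [4.5804, 4.9178, 5.0350, 0.0000, 4.6004]

First-step conditioning: h[3] = 0; for i ≠ 3, h[i] = 1 + Σ_k P[i][k]·h[k].
  h[0] = 1 + 1/4·h[0] + 1/12·h[1] + 1/4·h[2] + 1/6·h[4]
  h[1] = 1 + 1/4·h[0] + 1/6·h[1] + 1/12·h[2] + 1/3·h[4]
  h[2] = 1 + 1/6·h[0] + 5/12·h[1] + 1/6·h[2] + 1/12·h[4]
  h[4] = 1 + 1/12·h[0] + 1/4·h[1] + 1/6·h[2] + 1/4·h[4]
Solving the 4×4 linear system over states ≠ 3 gives exactly h = [6408/1399, 6880/1399, 7044/1399, 0, 6436/1399] (h[3] = 0 is the target).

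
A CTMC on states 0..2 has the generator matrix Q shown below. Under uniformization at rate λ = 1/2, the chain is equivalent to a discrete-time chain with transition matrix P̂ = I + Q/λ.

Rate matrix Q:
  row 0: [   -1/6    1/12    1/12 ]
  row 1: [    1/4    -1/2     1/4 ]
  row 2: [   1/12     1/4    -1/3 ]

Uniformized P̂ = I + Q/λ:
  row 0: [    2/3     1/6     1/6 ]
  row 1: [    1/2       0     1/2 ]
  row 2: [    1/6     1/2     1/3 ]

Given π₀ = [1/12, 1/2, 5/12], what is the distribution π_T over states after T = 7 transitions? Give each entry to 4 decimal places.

π = [0.4836, 0.2258, 0.2906]

t=0: π = [0.0833, 0.5000, 0.4167]
t=1: π = [0.3750, 0.2222, 0.4028]
t=2: π = [0.4282, 0.2639, 0.3079]
t=3: π = [0.4688, 0.2253, 0.3059]
t=4: π = [0.4761, 0.2311, 0.2928]
t=5: π = [0.4818, 0.2257, 0.2925]
t=6: π = [0.4828, 0.2265, 0.2907]
t=7: π = [0.4836, 0.2258, 0.2906]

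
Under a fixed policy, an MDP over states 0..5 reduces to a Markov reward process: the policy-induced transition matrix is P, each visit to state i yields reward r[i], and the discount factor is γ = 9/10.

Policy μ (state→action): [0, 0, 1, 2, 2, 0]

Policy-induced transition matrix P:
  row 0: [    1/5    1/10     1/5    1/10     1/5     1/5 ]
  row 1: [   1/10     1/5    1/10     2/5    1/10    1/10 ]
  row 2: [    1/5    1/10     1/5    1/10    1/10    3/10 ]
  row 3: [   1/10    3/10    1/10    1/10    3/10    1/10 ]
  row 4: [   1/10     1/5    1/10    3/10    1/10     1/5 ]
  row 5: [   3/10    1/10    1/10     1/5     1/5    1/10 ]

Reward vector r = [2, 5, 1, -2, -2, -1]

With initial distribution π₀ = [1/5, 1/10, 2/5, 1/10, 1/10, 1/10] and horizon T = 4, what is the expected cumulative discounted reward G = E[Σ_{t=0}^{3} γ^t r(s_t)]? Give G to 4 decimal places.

t=0: π = [0.2000, 0.1000, 0.4000, 0.1000, 0.1000, 0.1000], E[r] = 0.8000, γ^t·E[r] = 0.800000, running G = 0.800000
t=1: π = [0.1800, 0.1400, 0.1600, 0.1600, 0.1500, 0.2100], E[r] = 0.3900, γ^t·E[r] = 0.351000, running G = 1.151000
t=2: π = [0.1760, 0.1610, 0.1340, 0.1930, 0.1710, 0.1650], E[r] = 0.3980, γ^t·E[r] = 0.322380, running G = 1.473380
t=3: π = [0.1640, 0.1718, 0.1310, 0.1990, 0.1727, 0.1615], E[r] = 0.4131, γ^t·E[r] = 0.301150, running G = 1.774530

G = 1.7745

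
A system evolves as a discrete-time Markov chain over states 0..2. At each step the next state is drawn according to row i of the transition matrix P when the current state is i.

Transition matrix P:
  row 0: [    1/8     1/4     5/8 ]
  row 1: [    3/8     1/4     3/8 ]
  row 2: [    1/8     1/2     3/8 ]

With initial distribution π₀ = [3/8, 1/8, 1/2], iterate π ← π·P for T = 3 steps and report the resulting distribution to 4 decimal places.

π = [0.2168, 0.3535, 0.4297]

t=0: π = [0.3750, 0.1250, 0.5000]
t=1: π = [0.1563, 0.3750, 0.4688]
t=2: π = [0.2188, 0.3672, 0.4141]
t=3: π = [0.2168, 0.3535, 0.4297]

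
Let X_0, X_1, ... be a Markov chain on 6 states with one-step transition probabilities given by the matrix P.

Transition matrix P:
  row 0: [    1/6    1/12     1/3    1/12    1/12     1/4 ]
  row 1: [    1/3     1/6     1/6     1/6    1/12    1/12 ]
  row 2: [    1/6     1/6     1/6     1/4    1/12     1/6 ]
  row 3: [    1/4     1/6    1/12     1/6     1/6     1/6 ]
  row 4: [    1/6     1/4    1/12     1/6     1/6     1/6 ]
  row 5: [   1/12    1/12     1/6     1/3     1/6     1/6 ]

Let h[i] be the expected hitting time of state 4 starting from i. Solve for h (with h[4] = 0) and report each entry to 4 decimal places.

h = [8.7603, 8.8537, 8.7259, 8.0574, 0.0000, 7.9295]

First-step conditioning: h[4] = 0; for i ≠ 4, h[i] = 1 + Σ_k P[i][k]·h[k].
  h[0] = 1 + 1/6·h[0] + 1/12·h[1] + 1/3·h[2] + 1/12·h[3] + 1/4·h[5]
  h[1] = 1 + 1/3·h[0] + 1/6·h[1] + 1/6·h[2] + 1/6·h[3] + 1/12·h[5]
  h[2] = 1 + 1/6·h[0] + 1/6·h[1] + 1/6·h[2] + 1/4·h[3] + 1/6·h[5]
  h[3] = 1 + 1/4·h[0] + 1/6·h[1] + 1/12·h[2] + 1/6·h[3] + 1/6·h[5]
  h[5] = 1 + 1/12·h[0] + 1/12·h[1] + 1/6·h[2] + 1/3·h[3] + 1/6·h[5]
Solving the 5×5 linear system over states ≠ 4 gives exactly h = [21384/2441, 21612/2441, 21300/2441, 19668/2441, 0, 19356/2441] (h[4] = 0 is the target).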